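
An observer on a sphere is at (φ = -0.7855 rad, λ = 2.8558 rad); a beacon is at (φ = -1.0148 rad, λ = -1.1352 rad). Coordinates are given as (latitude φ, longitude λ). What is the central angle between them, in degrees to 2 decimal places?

69.25°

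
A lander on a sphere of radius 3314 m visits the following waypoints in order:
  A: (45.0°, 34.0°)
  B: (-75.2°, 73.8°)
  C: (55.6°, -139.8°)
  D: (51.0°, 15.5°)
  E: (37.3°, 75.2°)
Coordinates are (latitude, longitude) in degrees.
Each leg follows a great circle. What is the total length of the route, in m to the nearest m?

22832 m

Leg A→B: central angle 2.1470 rad, distance 7115.3 m.
Leg B→C: central angle 2.7337 rad, distance 9059.4 m.
Leg C→D: central angle 1.2469 rad, distance 4132.4 m.
Leg D→E: central angle 0.7619 rad, distance 2525.0 m.
Total: 7115.3 + 9059.4 + 4132.4 + 2525.0 ≈ 22832 m.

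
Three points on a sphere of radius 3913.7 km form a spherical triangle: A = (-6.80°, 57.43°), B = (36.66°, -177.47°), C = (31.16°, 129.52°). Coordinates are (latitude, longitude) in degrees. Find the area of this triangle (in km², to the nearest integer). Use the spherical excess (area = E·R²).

1770542 km²

Side lengths (central angles): a = 0.7642, b = 1.3694, c = 2.1279 rad; semiperimeter s = 2.1307.
By l'Huilier's theorem, tan(E/4) = √[tan(s/2) tan((s−a)/2) tan((s−b)/2) tan((s−c)/2)], giving spherical excess E = 0.1156 rad.
Area = E·R² = 0.1156 × (3913.7)² ≈ 1770542 km².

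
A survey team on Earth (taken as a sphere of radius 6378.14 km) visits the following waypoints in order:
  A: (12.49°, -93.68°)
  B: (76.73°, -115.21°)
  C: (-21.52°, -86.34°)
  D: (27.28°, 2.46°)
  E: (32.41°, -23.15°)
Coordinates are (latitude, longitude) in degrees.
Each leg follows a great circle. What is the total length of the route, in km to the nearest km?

31886 km

Leg A→B: central angle 1.1385 rad, distance 7261.5 km.
Leg B→C: central angle 1.7417 rad, distance 11108.5 km.
Leg C→D: central angle 1.7222 rad, distance 10984.4 km.
Leg D→E: central angle 0.3969 rad, distance 2531.2 km.
Total: 7261.5 + 11108.5 + 10984.4 + 2531.2 ≈ 31886 km.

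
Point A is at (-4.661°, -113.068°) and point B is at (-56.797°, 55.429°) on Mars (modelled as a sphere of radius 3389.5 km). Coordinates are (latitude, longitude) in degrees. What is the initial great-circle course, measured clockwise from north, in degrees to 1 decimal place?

172.9°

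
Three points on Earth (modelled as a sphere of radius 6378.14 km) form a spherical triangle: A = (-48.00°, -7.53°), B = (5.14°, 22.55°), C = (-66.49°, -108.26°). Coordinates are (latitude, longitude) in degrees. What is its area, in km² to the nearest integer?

2680694 km²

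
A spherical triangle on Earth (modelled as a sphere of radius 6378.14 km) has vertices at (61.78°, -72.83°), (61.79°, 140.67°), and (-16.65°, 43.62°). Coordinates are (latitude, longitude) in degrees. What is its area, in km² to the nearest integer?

Side lengths (central angles): a = 1.8840, b = 2.0423, c = 0.9396 rad; semiperimeter s = 2.4330.
By l'Huilier's theorem, tan(E/4) = √[tan(s/2) tan((s−a)/2) tan((s−b)/2) tan((s−c)/2)], giving spherical excess E = 1.4292 rad.
Area = E·R² = 1.4292 × (6378.14)² ≈ 58140673 km².

58140673 km²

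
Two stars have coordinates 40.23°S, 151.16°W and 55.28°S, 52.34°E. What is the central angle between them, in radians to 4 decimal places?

1.4383 rad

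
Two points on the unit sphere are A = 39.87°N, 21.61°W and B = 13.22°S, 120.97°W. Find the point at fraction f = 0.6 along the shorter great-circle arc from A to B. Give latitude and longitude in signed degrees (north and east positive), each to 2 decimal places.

The central angle between A and B is δ = 1.8422 rad.
With f = 0.6, the slerp weights are sin((1−f)δ)/sin δ = 0.6975 and sin(fδ)/sin δ = 0.9276.
Weighted sum of the unit vectors: (0.6975)·(0.7136,-0.2827,0.6410) + (0.9276)·(-0.5010,-0.8347,-0.2287) = (0.0331, -0.9714, 0.2350).
Converting back: φ = atan2(z, √(x²+y²)) = 13.59°, λ = atan2(y, x) = -88.05°.

13.59°, -88.05°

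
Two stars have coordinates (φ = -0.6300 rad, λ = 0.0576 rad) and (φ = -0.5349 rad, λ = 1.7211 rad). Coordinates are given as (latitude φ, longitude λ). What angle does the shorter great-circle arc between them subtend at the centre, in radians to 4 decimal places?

1.3326 rad

With latitudes φ₁ = -36.096°, φ₂ = -30.648° and longitude difference Δλ = 95.312°:
cos c = sin φ₁ sin φ₂ + cos φ₁ cos φ₂ cos Δλ = (-0.5891)(-0.5098) + (0.8080)(0.8603)(-0.0926) = 0.23597,
so c = arccos(0.23597) = 1.33258 rad.
So the angular separation is 1.3326 rad.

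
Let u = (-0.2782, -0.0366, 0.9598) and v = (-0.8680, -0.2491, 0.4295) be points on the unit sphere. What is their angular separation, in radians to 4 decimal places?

0.8462 rad

u·v = 0.6628; |u| = 1.0000, |v| = 1.0000.
cos θ = (u·v)/(|u||v|) = 0.6629, so θ = 0.8462 rad.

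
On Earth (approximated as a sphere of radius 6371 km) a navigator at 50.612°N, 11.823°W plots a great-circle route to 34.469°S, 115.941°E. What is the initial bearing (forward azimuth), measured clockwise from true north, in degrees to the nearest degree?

Δλ = 127.764° = 2.2299 rad.
y = sin Δλ · cos φ₂ = (0.7905)(0.8244) = 0.6517
x = cos φ₁ sin φ₂ − sin φ₁ cos φ₂ cos Δλ = (0.6346)(-0.5660) − (0.7729)(0.8244)(-0.6124) = 0.0311
θ = atan2(y, x) = 87.27°, so the bearing is 87°.

87°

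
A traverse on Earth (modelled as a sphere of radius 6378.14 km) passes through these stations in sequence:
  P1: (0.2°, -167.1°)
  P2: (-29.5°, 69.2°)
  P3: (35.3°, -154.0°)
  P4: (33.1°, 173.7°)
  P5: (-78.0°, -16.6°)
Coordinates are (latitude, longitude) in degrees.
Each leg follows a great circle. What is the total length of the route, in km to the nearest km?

Leg P1→P2: central angle 2.0767 rad, distance 13245.7 km.
Leg P2→P3: central angle 2.5020 rad, distance 15958.3 km.
Leg P3→P4: central angle 0.4658 rad, distance 2970.8 km.
Leg P4→P5: central angle 2.3540 rad, distance 15014.0 km.
Total: 13245.7 + 15958.3 + 2970.8 + 15014.0 ≈ 47189 km.

47189 km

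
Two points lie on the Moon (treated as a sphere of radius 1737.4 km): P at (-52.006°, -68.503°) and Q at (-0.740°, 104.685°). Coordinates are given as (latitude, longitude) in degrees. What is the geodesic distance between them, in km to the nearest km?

With latitudes φ₁ = -52.006°, φ₂ = -0.740° and longitude difference Δλ = 173.188°:
cos c = sin φ₁ sin φ₂ + cos φ₁ cos φ₂ cos Δλ = (-0.7881)(-0.0129) + (0.6156)(0.9999)(-0.9929) = -0.60100,
so c = arccos(-0.60100) = 2.21555 rad.
Distance = R·c = 1737.4 × 2.2156 ≈ 3849 km.

3849 km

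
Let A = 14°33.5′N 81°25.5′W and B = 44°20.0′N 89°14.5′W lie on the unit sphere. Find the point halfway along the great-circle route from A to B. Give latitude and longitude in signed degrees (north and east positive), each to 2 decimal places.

29.50°, -84.75°

The central angle between A and B is δ = 0.5325 rad.
With f = 0.5, the slerp weights are sin((1−f)δ)/sin δ = 0.5183 and sin(fδ)/sin δ = 0.5183.
Weighted sum of the unit vectors: (0.5183)·(0.1443,-0.9571,0.2514) + (0.5183)·(0.0095,-0.7152,0.6988) = (0.0797, -0.8667, 0.4924).
Converting back: φ = atan2(z, √(x²+y²)) = 29.50°, λ = atan2(y, x) = -84.75°.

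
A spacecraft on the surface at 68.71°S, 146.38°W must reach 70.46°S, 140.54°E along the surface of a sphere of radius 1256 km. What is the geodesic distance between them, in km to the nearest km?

526 km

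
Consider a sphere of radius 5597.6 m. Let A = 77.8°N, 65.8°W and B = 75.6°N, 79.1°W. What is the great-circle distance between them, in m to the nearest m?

367 m

With latitudes φ₁ = 77.800°, φ₂ = 75.600° and longitude difference Δλ = -13.300°:
cos c = sin φ₁ sin φ₂ + cos φ₁ cos φ₂ cos Δλ = (0.9774)(0.9686) + (0.2113)(0.2487)(0.9732) = 0.99785,
so c = arccos(0.99785) = 0.06554 rad.
Distance = R·c = 5597.6 × 0.0655 ≈ 367 m.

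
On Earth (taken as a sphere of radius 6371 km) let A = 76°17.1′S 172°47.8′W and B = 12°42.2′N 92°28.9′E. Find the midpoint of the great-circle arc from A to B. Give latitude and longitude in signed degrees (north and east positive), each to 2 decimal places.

The central angle between A and B is δ = 1.8056 rad.
With f = 0.5, the slerp weights are sin((1−f)δ)/sin δ = 0.8072 and sin(fδ)/sin δ = 0.8072.
Weighted sum of the unit vectors: (0.8072)·(-0.2352,-0.0297,-0.9715) + (0.8072)·(-0.0422,0.9746,0.2199) = (-0.2240, 0.7627, -0.6067).
Converting back: φ = atan2(z, √(x²+y²)) = -37.35°, λ = atan2(y, x) = 106.36°.

-37.35°, 106.36°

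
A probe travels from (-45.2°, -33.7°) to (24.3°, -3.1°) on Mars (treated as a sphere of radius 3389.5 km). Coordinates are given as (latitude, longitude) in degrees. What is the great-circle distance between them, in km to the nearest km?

4430 km

With latitudes φ₁ = -45.200°, φ₂ = 24.300° and longitude difference Δλ = 30.600°:
cos c = sin φ₁ sin φ₂ + cos φ₁ cos φ₂ cos Δλ = (-0.7096)(0.4115) + (0.7046)(0.9114)(0.8607) = 0.26078,
so c = arccos(0.26078) = 1.30697 rad.
Distance = R·c = 3389.5 × 1.3070 ≈ 4430 km.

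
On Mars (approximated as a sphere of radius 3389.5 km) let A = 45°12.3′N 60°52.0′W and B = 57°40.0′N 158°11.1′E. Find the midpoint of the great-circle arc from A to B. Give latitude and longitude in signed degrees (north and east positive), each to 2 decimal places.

74.06°, -110.23°

The central angle between A and B is δ = 1.2588 rad.
With f = 0.5, the slerp weights are sin((1−f)δ)/sin δ = 0.6185 and sin(fδ)/sin δ = 0.6185.
Weighted sum of the unit vectors: (0.6185)·(0.3430,-0.6154,0.7096) + (0.6185)·(-0.4965,0.1988,0.8450) = (-0.0950, -0.2577, 0.9615).
Converting back: φ = atan2(z, √(x²+y²)) = 74.06°, λ = atan2(y, x) = -110.23°.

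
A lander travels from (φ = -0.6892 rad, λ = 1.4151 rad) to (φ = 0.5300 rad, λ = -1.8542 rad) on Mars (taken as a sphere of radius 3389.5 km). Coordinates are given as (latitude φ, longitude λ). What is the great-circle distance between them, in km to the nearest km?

10003 km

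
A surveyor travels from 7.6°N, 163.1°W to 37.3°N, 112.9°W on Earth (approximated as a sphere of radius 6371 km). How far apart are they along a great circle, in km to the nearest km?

With latitudes φ₁ = 7.600°, φ₂ = 37.300° and longitude difference Δλ = 50.200°:
Haversine: a = sin²(Δφ/2) + cos φ₁ cos φ₂ sin²(Δλ/2) = 0.0657 + (0.9912)(0.7955)(0.1799) = 0.20757.
Central angle c = 2·arcsin(√a) = 0.94608 rad.
Distance = R·c = 6371 × 0.9461 ≈ 6028 km.

6028 km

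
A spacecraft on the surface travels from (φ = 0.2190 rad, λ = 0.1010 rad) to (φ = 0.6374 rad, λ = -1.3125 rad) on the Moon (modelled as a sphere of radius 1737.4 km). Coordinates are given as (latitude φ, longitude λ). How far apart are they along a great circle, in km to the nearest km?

2286 km

With latitudes φ₁ = 12.548°, φ₂ = 36.520° and longitude difference Δλ = -80.988°:
cos c = sin φ₁ sin φ₂ + cos φ₁ cos φ₂ cos Δλ = (0.2173)(0.5951) + (0.9761)(0.8036)(0.1566) = 0.25217,
so c = arccos(0.25217) = 1.31587 rad.
Distance = R·c = 1737.4 × 1.3159 ≈ 2286 km.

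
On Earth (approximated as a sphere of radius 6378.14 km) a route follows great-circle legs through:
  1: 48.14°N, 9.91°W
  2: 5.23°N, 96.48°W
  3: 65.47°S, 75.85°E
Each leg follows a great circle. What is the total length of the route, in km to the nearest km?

Leg 1→2: central angle 1.4629 rad, distance 9330.8 km.
Leg 2→3: central angle 2.0860 rad, distance 13304.5 km.
Total: 9330.8 + 13304.5 ≈ 22635 km.

22635 km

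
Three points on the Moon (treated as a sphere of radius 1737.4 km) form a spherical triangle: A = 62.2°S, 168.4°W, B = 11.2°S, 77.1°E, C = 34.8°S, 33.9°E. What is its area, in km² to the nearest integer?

2196649 km²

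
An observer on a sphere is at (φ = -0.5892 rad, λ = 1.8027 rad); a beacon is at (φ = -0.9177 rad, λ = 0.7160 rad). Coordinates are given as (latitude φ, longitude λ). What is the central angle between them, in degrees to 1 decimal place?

Let φ₁ = -0.5892 rad, φ₂ = -0.9177 rad, and Δλ = -1.0867 rad.
Haversine: a = sin²(Δφ/2) + cos φ₁ cos φ₂ sin²(Δλ/2) = 0.0267 + (0.8314)(0.6076)(0.2673) = 0.16177.
Central angle c = 2·arcsin(√a) = 0.82785 rad.
So the angular separation is 47.4°.

47.4°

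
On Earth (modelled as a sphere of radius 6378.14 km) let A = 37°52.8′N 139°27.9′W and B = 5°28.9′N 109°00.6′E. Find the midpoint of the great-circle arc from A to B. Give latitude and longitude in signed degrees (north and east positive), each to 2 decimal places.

34.86°, 155.14°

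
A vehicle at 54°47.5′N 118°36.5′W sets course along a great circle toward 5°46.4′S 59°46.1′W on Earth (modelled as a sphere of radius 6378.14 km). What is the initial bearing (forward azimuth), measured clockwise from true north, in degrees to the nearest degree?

With φ₁ = 0.9563, φ₂ = -0.1008, Δλ = 1.0270 rad, the forward-azimuth formula gives
θ = atan2( sin Δλ cos φ₂ , cos φ₁ sin φ₂ − sin φ₁ cos φ₂ cos Δλ ) = atan2(0.8514, -0.4786) = 119.34°.
So the initial bearing is 119°.

119°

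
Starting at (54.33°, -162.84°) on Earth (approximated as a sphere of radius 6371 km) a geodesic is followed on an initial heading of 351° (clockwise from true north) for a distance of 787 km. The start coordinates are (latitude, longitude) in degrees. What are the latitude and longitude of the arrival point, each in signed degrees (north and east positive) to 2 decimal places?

61.30°, -165.14°

Angular distance δ = d/R = 787/6371 = 0.12353 rad; initial bearing θ = 6.1261 rad.
sin φ₂ = sin φ₁ cos δ + cos φ₁ sin δ cos θ = (0.8124)(0.9924) + (0.5831)(0.1232)(0.9877) = 0.8772, so φ₂ = 61.30°.
Δλ = atan2(sin θ sin δ cos φ₁, cos δ − sin φ₁ sin φ₂) = atan2(-0.0112, 0.2798) = -2.300°.
λ₂ = -162.840° − 2.300° = -165.14°.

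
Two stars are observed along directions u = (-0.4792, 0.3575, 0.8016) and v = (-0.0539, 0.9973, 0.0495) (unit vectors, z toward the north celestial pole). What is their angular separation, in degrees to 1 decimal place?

65.0°

u·v = 0.4220; |u| = 1.0000, |v| = 1.0000.
cos θ = (u·v)/(|u||v|) = 0.4221, so θ = 65.0°.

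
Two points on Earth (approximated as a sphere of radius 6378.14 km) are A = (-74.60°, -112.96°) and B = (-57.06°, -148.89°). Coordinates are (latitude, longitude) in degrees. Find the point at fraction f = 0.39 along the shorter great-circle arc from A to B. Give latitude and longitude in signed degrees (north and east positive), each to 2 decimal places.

The central angle between A and B is δ = 0.3870 rad.
With f = 0.39, the slerp weights are sin((1−f)δ)/sin δ = 0.6197 and sin(fδ)/sin δ = 0.3984.
Weighted sum of the unit vectors: (0.6197)·(-0.1036,-0.2445,-0.9641) + (0.3984)·(-0.4656,-0.2810,-0.8392) = (-0.2497, -0.2635, -0.9318).
Converting back: φ = atan2(z, √(x²+y²)) = -68.72°, λ = atan2(y, x) = -133.46°.

-68.72°, -133.46°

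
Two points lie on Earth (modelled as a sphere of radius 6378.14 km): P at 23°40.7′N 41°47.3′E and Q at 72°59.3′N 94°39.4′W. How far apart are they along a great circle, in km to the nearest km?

With latitudes φ₁ = 23.678°, φ₂ = 72.988° and longitude difference Δλ = -136.445°:
cos c = sin φ₁ sin φ₂ + cos φ₁ cos φ₂ cos Δλ = (0.4016)(0.9562) + (0.9158)(0.2926)(-0.7247) = 0.18985,
so c = arccos(0.18985) = 1.37978 rad.
Distance = R·c = 6378.14 × 1.3798 ≈ 8800 km.

8800 km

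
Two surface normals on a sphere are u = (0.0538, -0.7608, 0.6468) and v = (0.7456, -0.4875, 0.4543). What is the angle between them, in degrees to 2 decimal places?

45.18°

u·v = 0.7048; |u| = 1.0000, |v| = 1.0000.
cos θ = (u·v)/(|u||v|) = 0.7048, so θ = 45.18°.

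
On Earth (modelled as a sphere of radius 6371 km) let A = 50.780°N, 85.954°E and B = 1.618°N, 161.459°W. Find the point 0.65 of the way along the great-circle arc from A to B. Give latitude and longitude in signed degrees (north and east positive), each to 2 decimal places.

29.55°, 174.71°

Central angle δ = 1.7935 rad. Interpolating on the sphere with fraction f = 0.65:
P = [sin((1−f)δ)·A + sin(fδ)·B] / sin δ = 0.6022·A + 0.9424·B in Cartesian coordinates,
giving P = (-0.8662, 0.0803, 0.4931), i.e. latitude 29.55°, longitude 174.71°.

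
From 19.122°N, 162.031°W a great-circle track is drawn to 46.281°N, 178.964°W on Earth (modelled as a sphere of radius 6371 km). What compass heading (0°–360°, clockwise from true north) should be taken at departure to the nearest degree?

With φ₁ = 0.3337, φ₂ = 0.8078, Δλ = -0.2955 rad, the forward-azimuth formula gives
θ = atan2( sin Δλ cos φ₂ , cos φ₁ sin φ₂ − sin φ₁ cos φ₂ cos Δλ ) = atan2(-0.2013, 0.4663) = -23.35°.
Adding 360° brings this into [0°, 360°): 337°.

337°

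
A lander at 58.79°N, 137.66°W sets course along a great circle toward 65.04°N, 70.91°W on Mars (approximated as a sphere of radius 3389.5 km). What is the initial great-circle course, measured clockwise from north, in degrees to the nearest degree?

Δλ = 66.750° = 1.1650 rad.
y = sin Δλ · cos φ₂ = (0.9188)(0.4220) = 0.3877
x = cos φ₁ sin φ₂ − sin φ₁ cos φ₂ cos Δλ = (0.5182)(0.9066) − (0.8553)(0.4220)(0.3947) = 0.3273
θ = atan2(y, x) = 49.83°, so the bearing is 50°.

50°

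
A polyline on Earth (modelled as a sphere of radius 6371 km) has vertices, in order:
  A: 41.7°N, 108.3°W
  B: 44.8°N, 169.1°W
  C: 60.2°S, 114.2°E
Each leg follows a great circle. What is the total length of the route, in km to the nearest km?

18389 km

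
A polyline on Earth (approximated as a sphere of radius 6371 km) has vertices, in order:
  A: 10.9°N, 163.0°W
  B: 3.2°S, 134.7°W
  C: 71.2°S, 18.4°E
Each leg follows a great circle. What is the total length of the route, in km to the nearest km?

Leg A→B: central angle 0.5497 rad, distance 3502.0 km.
Leg B→C: central angle 1.8071 rad, distance 11513.0 km.
Total: 3502.0 + 11513.0 ≈ 15015 km.

15015 km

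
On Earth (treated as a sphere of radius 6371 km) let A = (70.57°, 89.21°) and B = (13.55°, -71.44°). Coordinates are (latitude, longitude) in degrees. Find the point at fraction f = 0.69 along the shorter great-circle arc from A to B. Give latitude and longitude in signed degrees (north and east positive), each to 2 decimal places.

Central angle δ = 1.6551 rad. Interpolating on the sphere with fraction f = 0.69:
P = [sin((1−f)δ)·A + sin(fδ)·B] / sin δ = 0.4926·A + 0.9127·B in Cartesian coordinates,
giving P = (0.2847, -0.6773, 0.6784), i.e. latitude 42.72°, longitude -67.20°.

42.72°, -67.20°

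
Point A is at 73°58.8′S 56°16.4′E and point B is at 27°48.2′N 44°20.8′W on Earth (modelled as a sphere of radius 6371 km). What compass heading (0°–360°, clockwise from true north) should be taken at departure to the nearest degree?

Δλ = -100.620° = -1.7562 rad.
y = sin Δλ · cos φ₂ = (-0.9829)(0.8846) = -0.8694
x = cos φ₁ sin φ₂ − sin φ₁ cos φ₂ cos Δλ = (0.2760)(0.4664) − (-0.9612)(0.8846)(-0.1843) = -0.0280
θ = atan2(y, x) = -91.84°; adding 360° gives 268°.

268°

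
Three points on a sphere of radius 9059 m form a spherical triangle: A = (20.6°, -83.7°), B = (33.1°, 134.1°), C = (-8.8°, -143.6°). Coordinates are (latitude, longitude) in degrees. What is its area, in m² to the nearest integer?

Side lengths (central angles): a = 1.5434, b = 1.1482, c = 2.0125 rad; semiperimeter s = 2.3521.
By l'Huilier's theorem, tan(E/4) = √[tan(s/2) tan((s−a)/2) tan((s−b)/2) tan((s−c)/2)], giving spherical excess E = 1.3388 rad.
Area = E·R² = 1.3388 × (9059)² ≈ 109871937 m².

109871937 m²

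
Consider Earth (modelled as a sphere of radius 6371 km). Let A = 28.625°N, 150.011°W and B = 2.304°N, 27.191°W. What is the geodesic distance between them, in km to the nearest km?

13025 km

In radians: φ₁ = 0.4996, φ₂ = 0.0402, Δλ = 122.820° = 2.1436 rad.
cos c = sin φ₁ sin φ₂ + cos φ₁ cos φ₂ cos Δλ = (0.4791)(0.0402) + (0.8778)(0.9992)(-0.5420) = -0.45611,
so c = arccos(-0.45611) = 2.04442 rad.
Distance = R·c = 6371 × 2.0444 ≈ 13025 km.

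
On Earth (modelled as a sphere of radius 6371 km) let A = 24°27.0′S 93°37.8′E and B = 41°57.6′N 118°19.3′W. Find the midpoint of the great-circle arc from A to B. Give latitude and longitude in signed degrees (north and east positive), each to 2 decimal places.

27.82°, 148.26°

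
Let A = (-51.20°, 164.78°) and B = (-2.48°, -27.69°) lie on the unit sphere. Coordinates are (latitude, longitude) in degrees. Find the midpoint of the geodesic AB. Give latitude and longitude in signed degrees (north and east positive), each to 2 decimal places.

The central angle between A and B is δ = 2.1865 rad.
With f = 0.5, the slerp weights are sin((1−f)δ)/sin δ = 1.0879 and sin(fδ)/sin δ = 1.0879.
Weighted sum of the unit vectors: (1.0879)·(-0.6046,0.1645,-0.7793) + (1.0879)·(0.8846,-0.4643,-0.0433) = (0.3046, -0.3261, -0.8949).
Converting back: φ = atan2(z, √(x²+y²)) = -63.50°, λ = atan2(y, x) = -46.95°.

-63.50°, -46.95°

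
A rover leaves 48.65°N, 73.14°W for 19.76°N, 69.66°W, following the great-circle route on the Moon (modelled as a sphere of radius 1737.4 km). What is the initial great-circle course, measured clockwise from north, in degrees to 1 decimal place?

Δλ = 3.480° = 0.0607 rad.
y = sin Δλ · cos φ₂ = (0.0607)(0.9411) = 0.0571
x = cos φ₁ sin φ₂ − sin φ₁ cos φ₂ cos Δλ = (0.6607)(0.3381) − (0.7507)(0.9411)(0.9982) = -0.4818
θ = atan2(y, x) = 173.24°, so the bearing is 173.2°.

173.2°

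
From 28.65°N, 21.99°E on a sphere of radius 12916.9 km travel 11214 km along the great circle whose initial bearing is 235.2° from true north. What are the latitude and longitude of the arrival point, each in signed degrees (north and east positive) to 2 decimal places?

-4.15°, -16.94°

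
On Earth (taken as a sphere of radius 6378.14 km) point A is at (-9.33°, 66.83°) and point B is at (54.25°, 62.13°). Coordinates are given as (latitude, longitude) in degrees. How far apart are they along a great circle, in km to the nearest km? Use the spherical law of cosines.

With latitudes φ₁ = -9.330°, φ₂ = 54.250° and longitude difference Δλ = -4.700°:
cos c = sin φ₁ sin φ₂ + cos φ₁ cos φ₂ cos Δλ = (-0.1621)(0.8116) + (0.9868)(0.5842)(0.9966) = 0.44301,
so c = arccos(0.44301) = 1.11184 rad.
Distance = R·c = 6378.14 × 1.1118 ≈ 7091 km.

7091 km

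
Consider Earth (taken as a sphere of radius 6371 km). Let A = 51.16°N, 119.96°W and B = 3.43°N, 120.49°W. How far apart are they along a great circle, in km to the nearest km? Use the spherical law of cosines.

5308 km

With latitudes φ₁ = 51.160°, φ₂ = 3.430° and longitude difference Δλ = -0.530°:
cos c = sin φ₁ sin φ₂ + cos φ₁ cos φ₂ cos Δλ = (0.7789)(0.0598) + (0.6271)(0.9982)(1.0000) = 0.67260,
so c = arccos(0.67260) = 0.83308 rad.
Distance = R·c = 6371 × 0.8331 ≈ 5308 km.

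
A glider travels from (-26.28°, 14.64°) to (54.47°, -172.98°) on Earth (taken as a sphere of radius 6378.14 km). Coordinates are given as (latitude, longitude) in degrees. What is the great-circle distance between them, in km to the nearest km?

16838 km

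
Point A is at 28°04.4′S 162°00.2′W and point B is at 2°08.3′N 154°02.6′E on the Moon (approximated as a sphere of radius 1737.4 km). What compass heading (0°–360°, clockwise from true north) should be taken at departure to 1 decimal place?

With φ₁ = -0.4900, φ₂ = 0.0373, Δλ = -0.7671 rad, the forward-azimuth formula gives
θ = atan2( sin Δλ cos φ₂ , cos φ₁ sin φ₂ − sin φ₁ cos φ₂ cos Δλ ) = atan2(-0.6936, 0.3715) = -61.83°.
Adding 360° brings this into [0°, 360°): 298.2°.

298.2°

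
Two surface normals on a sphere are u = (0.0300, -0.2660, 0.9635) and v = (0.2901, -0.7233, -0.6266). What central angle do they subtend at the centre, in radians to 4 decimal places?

1.9852 rad

u·v = -0.4026; |u| = 1.0000, |v| = 1.0000.
cos θ = (u·v)/(|u||v|) = -0.4026, so θ = 1.9852 rad.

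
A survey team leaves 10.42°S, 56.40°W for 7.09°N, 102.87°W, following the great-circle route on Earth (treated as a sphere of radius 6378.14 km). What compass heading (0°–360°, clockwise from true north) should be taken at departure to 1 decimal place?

With φ₁ = -0.1819, φ₂ = 0.1237, Δλ = -0.8111 rad, the forward-azimuth formula gives
θ = atan2( sin Δλ cos φ₂ , cos φ₁ sin φ₂ − sin φ₁ cos φ₂ cos Δλ ) = atan2(-0.7195, 0.2450) = -71.19°.
Adding 360° brings this into [0°, 360°): 288.8°.

288.8°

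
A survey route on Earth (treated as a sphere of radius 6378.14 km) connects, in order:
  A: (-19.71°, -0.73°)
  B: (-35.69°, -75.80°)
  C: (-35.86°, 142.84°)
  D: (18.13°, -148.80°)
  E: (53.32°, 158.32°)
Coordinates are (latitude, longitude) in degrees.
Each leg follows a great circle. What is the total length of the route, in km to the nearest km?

Leg A→B: central angle 1.1661 rad, distance 7437.5 km.
Leg B→C: central angle 1.7440 rad, distance 11123.7 km.
Leg C→D: central angle 1.4689 rad, distance 9368.7 km.
Leg D→E: central angle 0.9371 rad, distance 5976.8 km.
Total: 7437.5 + 11123.7 + 9368.7 + 5976.8 ≈ 33907 km.

33907 km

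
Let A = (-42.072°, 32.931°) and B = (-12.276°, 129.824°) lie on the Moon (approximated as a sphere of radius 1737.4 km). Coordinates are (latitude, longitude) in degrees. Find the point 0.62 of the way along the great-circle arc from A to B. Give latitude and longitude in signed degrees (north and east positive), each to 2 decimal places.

-32.50°, 101.36°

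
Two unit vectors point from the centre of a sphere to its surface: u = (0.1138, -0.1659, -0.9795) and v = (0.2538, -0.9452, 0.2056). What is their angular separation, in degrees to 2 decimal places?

u·v = -0.0157; |u| = 0.9999, |v| = 1.0000.
cos θ = (u·v)/(|u||v|) = -0.0157, so θ = 90.90°.

90.90°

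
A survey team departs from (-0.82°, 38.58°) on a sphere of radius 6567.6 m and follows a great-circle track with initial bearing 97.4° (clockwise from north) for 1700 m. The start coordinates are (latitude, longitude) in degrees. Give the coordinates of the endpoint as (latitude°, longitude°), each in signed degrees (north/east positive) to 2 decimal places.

Angular distance δ = d/R = 1700/6567.6 = 0.25885 rad; initial bearing θ = 1.7000 rad.
sin φ₂ = sin φ₁ cos δ + cos φ₁ sin δ cos θ = (-0.0143)(0.9667) + (0.9999)(0.2560)(-0.1288) = -0.0468, so φ₂ = -2.68°.
Δλ = atan2(sin θ sin δ cos φ₁, cos δ − sin φ₁ sin φ₂) = atan2(0.2538, 0.9660) = 14.721°.
λ₂ = 38.580° + 14.721° = 53.30°.

-2.68°, 53.30°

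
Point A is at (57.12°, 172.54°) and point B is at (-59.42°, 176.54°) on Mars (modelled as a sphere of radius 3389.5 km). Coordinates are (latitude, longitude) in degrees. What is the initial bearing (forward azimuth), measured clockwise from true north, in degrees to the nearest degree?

Δλ = 4.000° = 0.0698 rad.
y = sin Δλ · cos φ₂ = (0.0698)(0.5087) = 0.0355
x = cos φ₁ sin φ₂ − sin φ₁ cos φ₂ cos Δλ = (0.5429)(-0.8609) − (0.8398)(0.5087)(0.9976) = -0.8936
θ = atan2(y, x) = 177.73°, so the bearing is 178°.

178°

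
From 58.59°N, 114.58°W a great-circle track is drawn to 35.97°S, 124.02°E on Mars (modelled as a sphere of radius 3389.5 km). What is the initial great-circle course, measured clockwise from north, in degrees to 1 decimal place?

274.5°

Δλ = -121.400° = -2.1188 rad.
y = sin Δλ · cos φ₂ = (-0.8536)(0.8093) = -0.6908
x = cos φ₁ sin φ₂ − sin φ₁ cos φ₂ cos Δλ = (0.5212)(-0.5874) − (0.8535)(0.8093)(-0.5210) = 0.0538
θ = atan2(y, x) = -85.55°; adding 360° gives 274.5°.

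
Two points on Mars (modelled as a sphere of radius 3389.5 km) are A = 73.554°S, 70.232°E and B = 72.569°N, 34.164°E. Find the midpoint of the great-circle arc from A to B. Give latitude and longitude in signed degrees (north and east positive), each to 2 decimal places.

Central angle δ = 2.5802 rad. Interpolating on the sphere with fraction f = 0.5:
P = [sin((1−f)δ)·A + sin(fδ)·B] / sin δ = 1.8048·A + 1.8048·B in Cartesian coordinates,
giving P = (0.6201, 0.7844, -0.0090), i.e. latitude -0.52°, longitude 51.67°.

-0.52°, 51.67°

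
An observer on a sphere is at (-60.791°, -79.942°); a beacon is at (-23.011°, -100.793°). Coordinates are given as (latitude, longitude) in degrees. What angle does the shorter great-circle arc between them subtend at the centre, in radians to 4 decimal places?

0.7060 rad

With latitudes φ₁ = -60.791°, φ₂ = -23.011° and longitude difference Δλ = -20.851°:
cos c = sin φ₁ sin φ₂ + cos φ₁ cos φ₂ cos Δλ = (-0.8728)(-0.3909) + (0.4880)(0.9204)(0.9345) = 0.76095,
so c = arccos(0.76095) = 0.70602 rad.
So the angular separation is 0.7060 rad.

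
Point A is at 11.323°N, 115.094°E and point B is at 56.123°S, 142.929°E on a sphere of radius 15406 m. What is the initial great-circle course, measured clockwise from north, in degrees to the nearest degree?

Δλ = 27.835° = 0.4858 rad.
y = sin Δλ · cos φ₂ = (0.4669)(0.5574) = 0.2603
x = cos φ₁ sin φ₂ − sin φ₁ cos φ₂ cos Δλ = (0.9805)(-0.8302) − (0.1963)(0.5574)(0.8843) = -0.9109
θ = atan2(y, x) = 164.05°, so the bearing is 164°.

164°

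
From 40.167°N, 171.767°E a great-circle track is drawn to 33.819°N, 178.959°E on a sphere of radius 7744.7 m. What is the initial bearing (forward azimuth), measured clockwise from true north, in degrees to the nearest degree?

136°

With φ₁ = 0.7010, φ₂ = 0.5903, Δλ = 0.1255 rad, the forward-azimuth formula gives
θ = atan2( sin Δλ cos φ₂ , cos φ₁ sin φ₂ − sin φ₁ cos φ₂ cos Δλ ) = atan2(0.1040, -0.1064) = 135.64°.
So the initial bearing is 136°.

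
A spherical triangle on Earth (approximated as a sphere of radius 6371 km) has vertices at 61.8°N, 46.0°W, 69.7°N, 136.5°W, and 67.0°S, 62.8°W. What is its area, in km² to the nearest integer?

Side lengths (central angles): a = 2.5415, b = 2.2581, c = 0.6004 rad; semiperimeter s = 2.7000.
By l'Huilier's theorem, tan(E/4) = √[tan(s/2) tan((s−a)/2) tan((s−b)/2) tan((s−c)/2)], giving spherical excess E = 1.4250 rad.
Area = E·R² = 1.4250 × (6371)² ≈ 57839108 km².

57839108 km²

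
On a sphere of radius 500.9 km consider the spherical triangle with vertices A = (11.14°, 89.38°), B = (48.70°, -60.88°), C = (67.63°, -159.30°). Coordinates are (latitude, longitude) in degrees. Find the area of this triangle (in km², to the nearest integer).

Side lengths (central angles): a = 0.8527, b = 1.5279, c = 2.0011 rad; semiperimeter s = 2.1908.
By l'Huilier's theorem, tan(E/4) = √[tan(s/2) tan((s−a)/2) tan((s−b)/2) tan((s−c)/2)], giving spherical excess E = 0.8826 rad.
Area = E·R² = 0.8826 × (500.9)² ≈ 221448 km².

221448 km²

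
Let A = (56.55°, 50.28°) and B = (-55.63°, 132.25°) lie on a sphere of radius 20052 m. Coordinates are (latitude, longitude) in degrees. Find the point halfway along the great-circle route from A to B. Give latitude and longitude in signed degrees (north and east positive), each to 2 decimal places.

0.61°, 91.86°

The central angle between A and B is δ = 2.2721 rad.
With f = 0.5, the slerp weights are sin((1−f)δ)/sin δ = 1.1872 and sin(fδ)/sin δ = 1.1872.
Weighted sum of the unit vectors: (1.1872)·(0.3522,0.4240,0.8344) + (1.1872)·(-0.3796,0.4179,-0.8254) = (-0.0324, 0.9994, 0.0106).
Converting back: φ = atan2(z, √(x²+y²)) = 0.61°, λ = atan2(y, x) = 91.86°.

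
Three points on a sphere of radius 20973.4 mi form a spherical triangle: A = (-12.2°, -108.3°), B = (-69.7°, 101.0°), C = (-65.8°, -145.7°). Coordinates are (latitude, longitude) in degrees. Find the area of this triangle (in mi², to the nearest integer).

41508008 mi²

Side lengths (central angles): a = 0.6448, b = 1.0344, c = 1.6685 rad; semiperimeter s = 1.6738.
By l'Huilier's theorem, tan(E/4) = √[tan(s/2) tan((s−a)/2) tan((s−b)/2) tan((s−c)/2)], giving spherical excess E = 0.0944 rad.
Area = E·R² = 0.0944 × (20973.4)² ≈ 41508008 mi².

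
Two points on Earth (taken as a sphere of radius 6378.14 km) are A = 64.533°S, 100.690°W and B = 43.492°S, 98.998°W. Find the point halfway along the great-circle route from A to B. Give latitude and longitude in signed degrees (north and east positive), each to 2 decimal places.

-54.02°, -99.63°

The central angle between A and B is δ = 0.3676 rad.
With f = 0.5, the slerp weights are sin((1−f)δ)/sin δ = 0.5086 and sin(fδ)/sin δ = 0.5086.
Weighted sum of the unit vectors: (0.5086)·(-0.0798,-0.4225,-0.9028) + (0.5086)·(-0.1135,-0.7165,-0.6883) = (-0.0983, -0.5793, -0.8092).
Converting back: φ = atan2(z, √(x²+y²)) = -54.02°, λ = atan2(y, x) = -99.63°.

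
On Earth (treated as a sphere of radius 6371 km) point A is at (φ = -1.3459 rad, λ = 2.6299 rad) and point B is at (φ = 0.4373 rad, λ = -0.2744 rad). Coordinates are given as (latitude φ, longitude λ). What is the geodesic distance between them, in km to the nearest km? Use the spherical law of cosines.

Let φ₁ = -1.3459 rad, φ₂ = 0.4373 rad, and Δλ = -2.9043 rad.
cos c = sin φ₁ sin φ₂ + cos φ₁ cos φ₂ cos Δλ = (-0.9748)(0.4235) + (0.2230)(0.9059)(-0.9720) = -0.60919,
so c = arccos(-0.60919) = 2.22583 rad.
Distance = R·c = 6371 × 2.2258 ≈ 14181 km.

14181 km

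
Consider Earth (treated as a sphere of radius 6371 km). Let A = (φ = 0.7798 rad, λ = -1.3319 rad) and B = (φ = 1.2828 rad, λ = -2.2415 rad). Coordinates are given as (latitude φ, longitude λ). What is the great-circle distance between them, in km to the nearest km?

With latitudes φ₁ = 44.679°, φ₂ = 73.499° and longitude difference Δλ = -52.116°:
cos c = sin φ₁ sin φ₂ + cos φ₁ cos φ₂ cos Δλ = (0.7031)(0.9588) + (0.7111)(0.2840)(0.6141) = 0.79820,
so c = arccos(0.79820) = 0.64650 rad.
Distance = R·c = 6371 × 0.6465 ≈ 4119 km.

4119 km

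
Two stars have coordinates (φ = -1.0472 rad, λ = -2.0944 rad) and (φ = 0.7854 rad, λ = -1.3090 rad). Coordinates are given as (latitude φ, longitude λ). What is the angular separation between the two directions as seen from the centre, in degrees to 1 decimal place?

With latitudes φ₁ = -60.000°, φ₂ = 45.000° and longitude difference Δλ = 45.000°:
Haversine: a = sin²(Δφ/2) + cos φ₁ cos φ₂ sin²(Δλ/2) = 0.6294 + (0.5000)(0.7071)(0.1464) = 0.68119.
Central angle c = 2·arcsin(√a) = 1.94161 rad.
So the angular separation is 111.2°.

111.2°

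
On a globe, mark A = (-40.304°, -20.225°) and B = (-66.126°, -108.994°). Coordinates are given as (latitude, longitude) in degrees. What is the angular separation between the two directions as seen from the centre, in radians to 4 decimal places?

0.9296 rad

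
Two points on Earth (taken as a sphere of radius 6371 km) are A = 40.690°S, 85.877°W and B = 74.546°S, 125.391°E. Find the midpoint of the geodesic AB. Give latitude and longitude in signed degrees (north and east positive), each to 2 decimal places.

Central angle δ = 1.0976 rad. Interpolating on the sphere with fraction f = 0.5:
P = [sin((1−f)δ)·A + sin(fδ)·B] / sin δ = 0.5861·A + 0.5861·B in Cartesian coordinates,
giving P = (-0.0585, -0.3159, -0.9470), i.e. latitude -71.26°, longitude -100.49°.

-71.26°, -100.49°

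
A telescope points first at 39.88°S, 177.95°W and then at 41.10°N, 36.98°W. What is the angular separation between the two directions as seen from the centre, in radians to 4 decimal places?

2.6274 rad

Let φ₁ = -0.6960 rad, φ₂ = 0.7173 rad, and Δλ = 2.4604 rad.
Haversine: a = sin²(Δφ/2) + cos φ₁ cos φ₂ sin²(Δλ/2) = 0.4216 + (0.7674)(0.7536)(0.8884) = 0.93536.
Central angle c = 2·arcsin(√a) = 2.62744 rad.
So the angular separation is 2.6274 rad.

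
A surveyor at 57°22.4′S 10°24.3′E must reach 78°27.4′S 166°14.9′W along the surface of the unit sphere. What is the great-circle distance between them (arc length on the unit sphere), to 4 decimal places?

Let φ₁ = -1.0014 rad, φ₂ = -1.3693 rad, and Δλ = -3.0832 rad.
Haversine: a = sin²(Δφ/2) + cos φ₁ cos φ₂ sin²(Δλ/2) = 0.0335 + (0.5392)(0.2001)(0.9991) = 0.14127.
Central angle c = 2·arcsin(√a) = 0.77065 rad.
On the unit sphere the arc length equals the central angle: 0.7706.

0.7706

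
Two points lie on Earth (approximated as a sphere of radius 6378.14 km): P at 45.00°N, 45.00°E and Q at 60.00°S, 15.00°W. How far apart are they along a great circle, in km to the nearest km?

12893 km

With latitudes φ₁ = 45.000°, φ₂ = -60.000° and longitude difference Δλ = -60.000°:
cos c = sin φ₁ sin φ₂ + cos φ₁ cos φ₂ cos Δλ = (0.7071)(-0.8660) + (0.7071)(0.5000)(0.5000) = -0.43560,
so c = arccos(-0.43560) = 2.02150 rad.
Distance = R·c = 6378.14 × 2.0215 ≈ 12893 km.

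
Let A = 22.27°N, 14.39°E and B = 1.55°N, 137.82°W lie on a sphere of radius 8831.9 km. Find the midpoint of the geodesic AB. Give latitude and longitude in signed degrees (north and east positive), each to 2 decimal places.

40.95°, -70.57°

Central angle δ = 2.5118 rad. Interpolating on the sphere with fraction f = 0.5:
P = [sin((1−f)δ)·A + sin(fδ)·B] / sin δ = 1.6143·A + 1.6143·B in Cartesian coordinates,
giving P = (0.2512, -0.7123, 0.6554), i.e. latitude 40.95°, longitude -70.57°.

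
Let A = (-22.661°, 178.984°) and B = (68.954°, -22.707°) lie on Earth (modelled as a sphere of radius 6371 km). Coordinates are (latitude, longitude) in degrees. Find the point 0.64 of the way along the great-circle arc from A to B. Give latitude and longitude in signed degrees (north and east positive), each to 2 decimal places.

60.01°, -160.23°

Central angle δ = 2.3016 rad. Interpolating on the sphere with fraction f = 0.64:
P = [sin((1−f)δ)·A + sin(fδ)·B] / sin δ = 0.9898·A + 1.3366·B in Cartesian coordinates,
giving P = (-0.4704, -0.1691, 0.8661), i.e. latitude 60.01°, longitude -160.23°.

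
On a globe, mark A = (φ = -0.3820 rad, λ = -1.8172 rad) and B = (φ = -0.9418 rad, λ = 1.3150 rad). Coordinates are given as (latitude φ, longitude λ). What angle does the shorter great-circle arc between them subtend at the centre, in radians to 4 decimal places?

1.8178 rad

With latitudes φ₁ = -21.887°, φ₂ = -53.961° and longitude difference Δλ = 179.462°:
Haversine: a = sin²(Δφ/2) + cos φ₁ cos φ₂ sin²(Δλ/2) = 0.0763 + (0.9279)(0.5883)(1.0000) = 0.62223.
Central angle c = 2·arcsin(√a) = 1.81777 rad.
So the angular separation is 1.8178 rad.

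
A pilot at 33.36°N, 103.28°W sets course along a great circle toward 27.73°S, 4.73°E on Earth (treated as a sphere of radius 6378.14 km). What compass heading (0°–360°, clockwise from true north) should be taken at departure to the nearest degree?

Δλ = 108.010° = 1.8851 rad.
y = sin Δλ · cos φ₂ = (0.9510)(0.8852) = 0.8418
x = cos φ₁ sin φ₂ − sin φ₁ cos φ₂ cos Δλ = (0.8352)(-0.4653) − (0.5499)(0.8852)(-0.3092) = -0.2381
θ = atan2(y, x) = 105.80°, so the bearing is 106°.

106°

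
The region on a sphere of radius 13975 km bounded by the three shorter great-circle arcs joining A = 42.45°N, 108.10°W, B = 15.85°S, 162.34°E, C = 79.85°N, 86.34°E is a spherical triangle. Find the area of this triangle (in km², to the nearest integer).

Side lengths (central angles): a = 1.8006, b = 1.0022, c = 1.7507 rad; semiperimeter s = 2.2767.
By l'Huilier's theorem, tan(E/4) = √[tan(s/2) tan((s−a)/2) tan((s−b)/2) tan((s−c)/2)], giving spherical excess E = 1.2524 rad.
Area = E·R² = 1.2524 × (13975)² ≈ 244586500 km².

244586500 km²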